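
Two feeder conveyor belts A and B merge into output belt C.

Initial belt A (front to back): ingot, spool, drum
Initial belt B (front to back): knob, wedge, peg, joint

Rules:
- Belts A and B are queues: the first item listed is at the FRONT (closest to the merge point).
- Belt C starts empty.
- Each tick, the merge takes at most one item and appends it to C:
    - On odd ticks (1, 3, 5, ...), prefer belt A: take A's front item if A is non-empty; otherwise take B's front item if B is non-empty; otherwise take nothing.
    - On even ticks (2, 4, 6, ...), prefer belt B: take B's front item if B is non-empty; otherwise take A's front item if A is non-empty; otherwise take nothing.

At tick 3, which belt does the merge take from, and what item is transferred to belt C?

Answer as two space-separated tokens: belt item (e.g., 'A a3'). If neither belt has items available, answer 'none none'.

Answer: A spool

Derivation:
Tick 1: prefer A, take ingot from A; A=[spool,drum] B=[knob,wedge,peg,joint] C=[ingot]
Tick 2: prefer B, take knob from B; A=[spool,drum] B=[wedge,peg,joint] C=[ingot,knob]
Tick 3: prefer A, take spool from A; A=[drum] B=[wedge,peg,joint] C=[ingot,knob,spool]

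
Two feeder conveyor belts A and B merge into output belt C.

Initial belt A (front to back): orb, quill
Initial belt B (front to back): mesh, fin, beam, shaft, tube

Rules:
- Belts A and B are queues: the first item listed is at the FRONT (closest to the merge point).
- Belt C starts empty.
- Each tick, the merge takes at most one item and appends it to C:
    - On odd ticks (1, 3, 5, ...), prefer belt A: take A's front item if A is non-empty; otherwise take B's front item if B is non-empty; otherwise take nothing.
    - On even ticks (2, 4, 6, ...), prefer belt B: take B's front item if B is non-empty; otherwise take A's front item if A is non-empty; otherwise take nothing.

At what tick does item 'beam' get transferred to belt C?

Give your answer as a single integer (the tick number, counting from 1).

Tick 1: prefer A, take orb from A; A=[quill] B=[mesh,fin,beam,shaft,tube] C=[orb]
Tick 2: prefer B, take mesh from B; A=[quill] B=[fin,beam,shaft,tube] C=[orb,mesh]
Tick 3: prefer A, take quill from A; A=[-] B=[fin,beam,shaft,tube] C=[orb,mesh,quill]
Tick 4: prefer B, take fin from B; A=[-] B=[beam,shaft,tube] C=[orb,mesh,quill,fin]
Tick 5: prefer A, take beam from B; A=[-] B=[shaft,tube] C=[orb,mesh,quill,fin,beam]

Answer: 5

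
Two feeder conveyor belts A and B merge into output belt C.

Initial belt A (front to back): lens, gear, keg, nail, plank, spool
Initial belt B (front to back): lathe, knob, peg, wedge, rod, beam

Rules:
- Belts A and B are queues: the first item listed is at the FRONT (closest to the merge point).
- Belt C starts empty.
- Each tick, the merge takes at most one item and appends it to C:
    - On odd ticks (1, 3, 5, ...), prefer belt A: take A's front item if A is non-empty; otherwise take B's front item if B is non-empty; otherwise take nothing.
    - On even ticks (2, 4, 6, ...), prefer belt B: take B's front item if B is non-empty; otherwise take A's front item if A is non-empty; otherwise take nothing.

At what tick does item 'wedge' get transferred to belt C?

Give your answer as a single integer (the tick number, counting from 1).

Answer: 8

Derivation:
Tick 1: prefer A, take lens from A; A=[gear,keg,nail,plank,spool] B=[lathe,knob,peg,wedge,rod,beam] C=[lens]
Tick 2: prefer B, take lathe from B; A=[gear,keg,nail,plank,spool] B=[knob,peg,wedge,rod,beam] C=[lens,lathe]
Tick 3: prefer A, take gear from A; A=[keg,nail,plank,spool] B=[knob,peg,wedge,rod,beam] C=[lens,lathe,gear]
Tick 4: prefer B, take knob from B; A=[keg,nail,plank,spool] B=[peg,wedge,rod,beam] C=[lens,lathe,gear,knob]
Tick 5: prefer A, take keg from A; A=[nail,plank,spool] B=[peg,wedge,rod,beam] C=[lens,lathe,gear,knob,keg]
Tick 6: prefer B, take peg from B; A=[nail,plank,spool] B=[wedge,rod,beam] C=[lens,lathe,gear,knob,keg,peg]
Tick 7: prefer A, take nail from A; A=[plank,spool] B=[wedge,rod,beam] C=[lens,lathe,gear,knob,keg,peg,nail]
Tick 8: prefer B, take wedge from B; A=[plank,spool] B=[rod,beam] C=[lens,lathe,gear,knob,keg,peg,nail,wedge]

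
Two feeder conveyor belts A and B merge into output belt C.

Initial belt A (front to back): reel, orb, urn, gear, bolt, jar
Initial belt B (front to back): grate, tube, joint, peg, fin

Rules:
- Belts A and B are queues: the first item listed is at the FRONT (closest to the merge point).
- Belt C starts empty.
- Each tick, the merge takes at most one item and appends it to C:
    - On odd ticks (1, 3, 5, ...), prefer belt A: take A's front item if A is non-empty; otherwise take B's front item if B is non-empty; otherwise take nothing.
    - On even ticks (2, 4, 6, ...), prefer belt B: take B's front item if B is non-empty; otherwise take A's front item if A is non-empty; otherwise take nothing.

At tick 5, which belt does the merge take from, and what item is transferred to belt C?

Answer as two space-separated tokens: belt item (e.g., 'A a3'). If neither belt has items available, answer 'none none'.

Tick 1: prefer A, take reel from A; A=[orb,urn,gear,bolt,jar] B=[grate,tube,joint,peg,fin] C=[reel]
Tick 2: prefer B, take grate from B; A=[orb,urn,gear,bolt,jar] B=[tube,joint,peg,fin] C=[reel,grate]
Tick 3: prefer A, take orb from A; A=[urn,gear,bolt,jar] B=[tube,joint,peg,fin] C=[reel,grate,orb]
Tick 4: prefer B, take tube from B; A=[urn,gear,bolt,jar] B=[joint,peg,fin] C=[reel,grate,orb,tube]
Tick 5: prefer A, take urn from A; A=[gear,bolt,jar] B=[joint,peg,fin] C=[reel,grate,orb,tube,urn]

Answer: A urn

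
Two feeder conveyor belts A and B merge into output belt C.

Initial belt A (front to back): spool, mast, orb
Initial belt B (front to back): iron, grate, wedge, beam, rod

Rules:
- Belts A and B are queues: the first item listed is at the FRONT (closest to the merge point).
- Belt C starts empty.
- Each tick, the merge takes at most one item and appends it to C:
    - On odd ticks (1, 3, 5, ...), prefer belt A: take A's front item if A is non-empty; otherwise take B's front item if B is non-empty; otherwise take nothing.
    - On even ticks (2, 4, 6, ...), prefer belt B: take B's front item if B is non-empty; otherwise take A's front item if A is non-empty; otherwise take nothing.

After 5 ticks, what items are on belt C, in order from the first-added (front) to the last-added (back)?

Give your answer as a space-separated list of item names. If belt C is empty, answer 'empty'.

Tick 1: prefer A, take spool from A; A=[mast,orb] B=[iron,grate,wedge,beam,rod] C=[spool]
Tick 2: prefer B, take iron from B; A=[mast,orb] B=[grate,wedge,beam,rod] C=[spool,iron]
Tick 3: prefer A, take mast from A; A=[orb] B=[grate,wedge,beam,rod] C=[spool,iron,mast]
Tick 4: prefer B, take grate from B; A=[orb] B=[wedge,beam,rod] C=[spool,iron,mast,grate]
Tick 5: prefer A, take orb from A; A=[-] B=[wedge,beam,rod] C=[spool,iron,mast,grate,orb]

Answer: spool iron mast grate orb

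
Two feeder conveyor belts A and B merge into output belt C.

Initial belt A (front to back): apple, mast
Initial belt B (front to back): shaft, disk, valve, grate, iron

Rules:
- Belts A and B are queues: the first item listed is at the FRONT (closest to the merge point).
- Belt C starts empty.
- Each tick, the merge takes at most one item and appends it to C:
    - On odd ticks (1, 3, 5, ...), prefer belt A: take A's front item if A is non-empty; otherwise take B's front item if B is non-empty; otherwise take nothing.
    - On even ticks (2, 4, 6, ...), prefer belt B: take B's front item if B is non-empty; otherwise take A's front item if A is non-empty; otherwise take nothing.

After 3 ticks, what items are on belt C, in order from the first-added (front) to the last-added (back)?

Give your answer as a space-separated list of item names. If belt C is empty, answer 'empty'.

Tick 1: prefer A, take apple from A; A=[mast] B=[shaft,disk,valve,grate,iron] C=[apple]
Tick 2: prefer B, take shaft from B; A=[mast] B=[disk,valve,grate,iron] C=[apple,shaft]
Tick 3: prefer A, take mast from A; A=[-] B=[disk,valve,grate,iron] C=[apple,shaft,mast]

Answer: apple shaft mast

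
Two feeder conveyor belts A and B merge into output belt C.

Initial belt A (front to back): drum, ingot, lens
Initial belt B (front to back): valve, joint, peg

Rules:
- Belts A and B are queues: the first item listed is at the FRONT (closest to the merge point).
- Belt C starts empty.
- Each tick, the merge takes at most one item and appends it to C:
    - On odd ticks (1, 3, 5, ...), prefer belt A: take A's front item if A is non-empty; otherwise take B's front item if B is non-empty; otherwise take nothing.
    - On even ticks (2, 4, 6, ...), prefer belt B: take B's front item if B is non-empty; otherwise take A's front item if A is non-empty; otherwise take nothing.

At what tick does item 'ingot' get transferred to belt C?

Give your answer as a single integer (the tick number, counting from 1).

Answer: 3

Derivation:
Tick 1: prefer A, take drum from A; A=[ingot,lens] B=[valve,joint,peg] C=[drum]
Tick 2: prefer B, take valve from B; A=[ingot,lens] B=[joint,peg] C=[drum,valve]
Tick 3: prefer A, take ingot from A; A=[lens] B=[joint,peg] C=[drum,valve,ingot]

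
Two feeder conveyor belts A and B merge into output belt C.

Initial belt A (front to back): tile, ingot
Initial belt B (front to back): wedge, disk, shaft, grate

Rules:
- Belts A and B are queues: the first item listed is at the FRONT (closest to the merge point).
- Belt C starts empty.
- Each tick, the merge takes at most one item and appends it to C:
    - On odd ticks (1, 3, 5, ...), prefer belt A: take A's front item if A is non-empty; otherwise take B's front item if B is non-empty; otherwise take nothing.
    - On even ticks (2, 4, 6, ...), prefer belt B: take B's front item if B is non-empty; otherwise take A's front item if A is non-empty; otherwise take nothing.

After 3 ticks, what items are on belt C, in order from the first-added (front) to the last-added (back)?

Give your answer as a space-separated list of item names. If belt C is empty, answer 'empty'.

Tick 1: prefer A, take tile from A; A=[ingot] B=[wedge,disk,shaft,grate] C=[tile]
Tick 2: prefer B, take wedge from B; A=[ingot] B=[disk,shaft,grate] C=[tile,wedge]
Tick 3: prefer A, take ingot from A; A=[-] B=[disk,shaft,grate] C=[tile,wedge,ingot]

Answer: tile wedge ingot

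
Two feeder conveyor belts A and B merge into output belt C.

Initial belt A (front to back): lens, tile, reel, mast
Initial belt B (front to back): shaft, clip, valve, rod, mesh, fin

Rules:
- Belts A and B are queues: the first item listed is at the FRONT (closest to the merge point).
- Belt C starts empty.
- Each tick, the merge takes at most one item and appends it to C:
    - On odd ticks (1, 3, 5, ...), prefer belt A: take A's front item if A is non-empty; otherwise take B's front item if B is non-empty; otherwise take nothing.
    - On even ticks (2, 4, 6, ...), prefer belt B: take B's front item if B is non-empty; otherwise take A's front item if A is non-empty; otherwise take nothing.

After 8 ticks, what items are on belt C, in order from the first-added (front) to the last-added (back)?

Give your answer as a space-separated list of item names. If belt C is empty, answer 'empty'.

Answer: lens shaft tile clip reel valve mast rod

Derivation:
Tick 1: prefer A, take lens from A; A=[tile,reel,mast] B=[shaft,clip,valve,rod,mesh,fin] C=[lens]
Tick 2: prefer B, take shaft from B; A=[tile,reel,mast] B=[clip,valve,rod,mesh,fin] C=[lens,shaft]
Tick 3: prefer A, take tile from A; A=[reel,mast] B=[clip,valve,rod,mesh,fin] C=[lens,shaft,tile]
Tick 4: prefer B, take clip from B; A=[reel,mast] B=[valve,rod,mesh,fin] C=[lens,shaft,tile,clip]
Tick 5: prefer A, take reel from A; A=[mast] B=[valve,rod,mesh,fin] C=[lens,shaft,tile,clip,reel]
Tick 6: prefer B, take valve from B; A=[mast] B=[rod,mesh,fin] C=[lens,shaft,tile,clip,reel,valve]
Tick 7: prefer A, take mast from A; A=[-] B=[rod,mesh,fin] C=[lens,shaft,tile,clip,reel,valve,mast]
Tick 8: prefer B, take rod from B; A=[-] B=[mesh,fin] C=[lens,shaft,tile,clip,reel,valve,mast,rod]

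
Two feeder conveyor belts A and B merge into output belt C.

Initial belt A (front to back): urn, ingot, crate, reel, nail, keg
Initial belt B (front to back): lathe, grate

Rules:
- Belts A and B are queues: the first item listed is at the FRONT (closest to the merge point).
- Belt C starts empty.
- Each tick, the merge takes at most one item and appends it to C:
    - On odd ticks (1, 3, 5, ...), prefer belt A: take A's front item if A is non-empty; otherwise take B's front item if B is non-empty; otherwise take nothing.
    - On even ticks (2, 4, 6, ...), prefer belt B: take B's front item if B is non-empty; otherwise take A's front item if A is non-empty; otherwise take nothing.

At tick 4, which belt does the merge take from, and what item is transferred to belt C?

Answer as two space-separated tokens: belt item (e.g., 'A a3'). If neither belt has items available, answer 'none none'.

Tick 1: prefer A, take urn from A; A=[ingot,crate,reel,nail,keg] B=[lathe,grate] C=[urn]
Tick 2: prefer B, take lathe from B; A=[ingot,crate,reel,nail,keg] B=[grate] C=[urn,lathe]
Tick 3: prefer A, take ingot from A; A=[crate,reel,nail,keg] B=[grate] C=[urn,lathe,ingot]
Tick 4: prefer B, take grate from B; A=[crate,reel,nail,keg] B=[-] C=[urn,lathe,ingot,grate]

Answer: B grate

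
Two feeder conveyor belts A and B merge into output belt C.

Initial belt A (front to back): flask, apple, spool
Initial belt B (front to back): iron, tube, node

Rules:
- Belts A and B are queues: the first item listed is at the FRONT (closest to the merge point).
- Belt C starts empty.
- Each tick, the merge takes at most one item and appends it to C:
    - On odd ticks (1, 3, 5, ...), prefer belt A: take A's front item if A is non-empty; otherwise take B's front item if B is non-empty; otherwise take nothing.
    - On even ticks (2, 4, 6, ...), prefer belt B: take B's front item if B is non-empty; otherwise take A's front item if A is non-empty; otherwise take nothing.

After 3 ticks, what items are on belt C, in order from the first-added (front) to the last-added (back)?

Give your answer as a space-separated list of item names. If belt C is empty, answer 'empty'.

Tick 1: prefer A, take flask from A; A=[apple,spool] B=[iron,tube,node] C=[flask]
Tick 2: prefer B, take iron from B; A=[apple,spool] B=[tube,node] C=[flask,iron]
Tick 3: prefer A, take apple from A; A=[spool] B=[tube,node] C=[flask,iron,apple]

Answer: flask iron apple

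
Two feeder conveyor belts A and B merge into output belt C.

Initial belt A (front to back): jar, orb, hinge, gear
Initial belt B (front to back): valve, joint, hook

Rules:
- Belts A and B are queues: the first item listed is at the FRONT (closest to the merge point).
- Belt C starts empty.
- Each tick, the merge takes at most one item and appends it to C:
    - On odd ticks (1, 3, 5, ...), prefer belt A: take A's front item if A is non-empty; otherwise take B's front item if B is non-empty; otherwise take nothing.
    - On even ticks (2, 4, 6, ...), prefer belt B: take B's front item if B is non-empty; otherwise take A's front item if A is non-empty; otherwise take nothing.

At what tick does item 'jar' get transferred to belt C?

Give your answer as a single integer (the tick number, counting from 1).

Answer: 1

Derivation:
Tick 1: prefer A, take jar from A; A=[orb,hinge,gear] B=[valve,joint,hook] C=[jar]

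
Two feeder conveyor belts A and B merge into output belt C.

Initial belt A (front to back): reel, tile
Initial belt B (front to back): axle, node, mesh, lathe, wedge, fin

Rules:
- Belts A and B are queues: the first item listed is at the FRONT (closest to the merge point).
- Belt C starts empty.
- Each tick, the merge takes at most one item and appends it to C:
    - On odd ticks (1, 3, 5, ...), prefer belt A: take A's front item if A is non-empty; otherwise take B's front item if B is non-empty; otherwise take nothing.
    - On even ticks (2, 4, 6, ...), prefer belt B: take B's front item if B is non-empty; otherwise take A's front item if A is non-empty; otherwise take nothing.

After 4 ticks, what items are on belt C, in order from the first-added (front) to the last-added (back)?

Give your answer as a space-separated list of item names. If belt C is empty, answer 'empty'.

Answer: reel axle tile node

Derivation:
Tick 1: prefer A, take reel from A; A=[tile] B=[axle,node,mesh,lathe,wedge,fin] C=[reel]
Tick 2: prefer B, take axle from B; A=[tile] B=[node,mesh,lathe,wedge,fin] C=[reel,axle]
Tick 3: prefer A, take tile from A; A=[-] B=[node,mesh,lathe,wedge,fin] C=[reel,axle,tile]
Tick 4: prefer B, take node from B; A=[-] B=[mesh,lathe,wedge,fin] C=[reel,axle,tile,node]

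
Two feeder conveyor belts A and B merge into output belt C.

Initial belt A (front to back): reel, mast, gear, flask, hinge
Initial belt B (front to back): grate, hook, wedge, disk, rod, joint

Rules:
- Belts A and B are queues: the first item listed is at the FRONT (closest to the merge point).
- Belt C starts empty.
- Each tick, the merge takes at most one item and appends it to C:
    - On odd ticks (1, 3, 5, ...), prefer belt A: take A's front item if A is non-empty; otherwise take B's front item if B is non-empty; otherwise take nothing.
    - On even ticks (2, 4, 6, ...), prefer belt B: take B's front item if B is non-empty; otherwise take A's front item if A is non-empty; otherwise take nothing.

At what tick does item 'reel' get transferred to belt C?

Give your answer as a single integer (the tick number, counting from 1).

Answer: 1

Derivation:
Tick 1: prefer A, take reel from A; A=[mast,gear,flask,hinge] B=[grate,hook,wedge,disk,rod,joint] C=[reel]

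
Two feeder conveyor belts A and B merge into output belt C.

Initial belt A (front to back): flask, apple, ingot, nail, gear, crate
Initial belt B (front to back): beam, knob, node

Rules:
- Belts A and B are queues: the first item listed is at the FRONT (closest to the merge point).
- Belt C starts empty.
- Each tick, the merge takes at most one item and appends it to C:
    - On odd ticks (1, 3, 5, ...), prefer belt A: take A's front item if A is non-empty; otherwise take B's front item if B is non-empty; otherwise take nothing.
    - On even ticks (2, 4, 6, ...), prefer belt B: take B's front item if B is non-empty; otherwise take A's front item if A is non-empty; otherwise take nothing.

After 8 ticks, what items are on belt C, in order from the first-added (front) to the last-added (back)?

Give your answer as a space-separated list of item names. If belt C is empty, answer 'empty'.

Answer: flask beam apple knob ingot node nail gear

Derivation:
Tick 1: prefer A, take flask from A; A=[apple,ingot,nail,gear,crate] B=[beam,knob,node] C=[flask]
Tick 2: prefer B, take beam from B; A=[apple,ingot,nail,gear,crate] B=[knob,node] C=[flask,beam]
Tick 3: prefer A, take apple from A; A=[ingot,nail,gear,crate] B=[knob,node] C=[flask,beam,apple]
Tick 4: prefer B, take knob from B; A=[ingot,nail,gear,crate] B=[node] C=[flask,beam,apple,knob]
Tick 5: prefer A, take ingot from A; A=[nail,gear,crate] B=[node] C=[flask,beam,apple,knob,ingot]
Tick 6: prefer B, take node from B; A=[nail,gear,crate] B=[-] C=[flask,beam,apple,knob,ingot,node]
Tick 7: prefer A, take nail from A; A=[gear,crate] B=[-] C=[flask,beam,apple,knob,ingot,node,nail]
Tick 8: prefer B, take gear from A; A=[crate] B=[-] C=[flask,beam,apple,knob,ingot,node,nail,gear]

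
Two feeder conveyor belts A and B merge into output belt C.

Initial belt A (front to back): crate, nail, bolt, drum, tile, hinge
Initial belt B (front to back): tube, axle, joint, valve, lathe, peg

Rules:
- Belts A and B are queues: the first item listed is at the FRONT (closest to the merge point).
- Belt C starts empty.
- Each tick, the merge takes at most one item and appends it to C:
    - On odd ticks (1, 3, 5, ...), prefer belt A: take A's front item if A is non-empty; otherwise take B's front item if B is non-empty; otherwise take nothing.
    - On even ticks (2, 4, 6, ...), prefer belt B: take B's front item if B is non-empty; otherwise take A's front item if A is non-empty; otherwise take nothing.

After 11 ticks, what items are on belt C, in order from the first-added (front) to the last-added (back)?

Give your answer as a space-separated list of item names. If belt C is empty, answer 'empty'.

Answer: crate tube nail axle bolt joint drum valve tile lathe hinge

Derivation:
Tick 1: prefer A, take crate from A; A=[nail,bolt,drum,tile,hinge] B=[tube,axle,joint,valve,lathe,peg] C=[crate]
Tick 2: prefer B, take tube from B; A=[nail,bolt,drum,tile,hinge] B=[axle,joint,valve,lathe,peg] C=[crate,tube]
Tick 3: prefer A, take nail from A; A=[bolt,drum,tile,hinge] B=[axle,joint,valve,lathe,peg] C=[crate,tube,nail]
Tick 4: prefer B, take axle from B; A=[bolt,drum,tile,hinge] B=[joint,valve,lathe,peg] C=[crate,tube,nail,axle]
Tick 5: prefer A, take bolt from A; A=[drum,tile,hinge] B=[joint,valve,lathe,peg] C=[crate,tube,nail,axle,bolt]
Tick 6: prefer B, take joint from B; A=[drum,tile,hinge] B=[valve,lathe,peg] C=[crate,tube,nail,axle,bolt,joint]
Tick 7: prefer A, take drum from A; A=[tile,hinge] B=[valve,lathe,peg] C=[crate,tube,nail,axle,bolt,joint,drum]
Tick 8: prefer B, take valve from B; A=[tile,hinge] B=[lathe,peg] C=[crate,tube,nail,axle,bolt,joint,drum,valve]
Tick 9: prefer A, take tile from A; A=[hinge] B=[lathe,peg] C=[crate,tube,nail,axle,bolt,joint,drum,valve,tile]
Tick 10: prefer B, take lathe from B; A=[hinge] B=[peg] C=[crate,tube,nail,axle,bolt,joint,drum,valve,tile,lathe]
Tick 11: prefer A, take hinge from A; A=[-] B=[peg] C=[crate,tube,nail,axle,bolt,joint,drum,valve,tile,lathe,hinge]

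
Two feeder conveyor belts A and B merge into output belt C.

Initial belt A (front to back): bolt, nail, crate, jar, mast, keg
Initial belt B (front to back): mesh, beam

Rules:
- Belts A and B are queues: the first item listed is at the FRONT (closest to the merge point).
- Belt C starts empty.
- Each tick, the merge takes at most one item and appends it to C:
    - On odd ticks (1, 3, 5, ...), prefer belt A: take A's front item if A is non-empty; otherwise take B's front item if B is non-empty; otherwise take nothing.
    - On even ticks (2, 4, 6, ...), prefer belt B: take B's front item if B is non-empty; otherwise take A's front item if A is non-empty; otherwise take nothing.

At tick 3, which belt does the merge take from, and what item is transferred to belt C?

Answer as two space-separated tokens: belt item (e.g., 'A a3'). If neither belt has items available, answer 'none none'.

Answer: A nail

Derivation:
Tick 1: prefer A, take bolt from A; A=[nail,crate,jar,mast,keg] B=[mesh,beam] C=[bolt]
Tick 2: prefer B, take mesh from B; A=[nail,crate,jar,mast,keg] B=[beam] C=[bolt,mesh]
Tick 3: prefer A, take nail from A; A=[crate,jar,mast,keg] B=[beam] C=[bolt,mesh,nail]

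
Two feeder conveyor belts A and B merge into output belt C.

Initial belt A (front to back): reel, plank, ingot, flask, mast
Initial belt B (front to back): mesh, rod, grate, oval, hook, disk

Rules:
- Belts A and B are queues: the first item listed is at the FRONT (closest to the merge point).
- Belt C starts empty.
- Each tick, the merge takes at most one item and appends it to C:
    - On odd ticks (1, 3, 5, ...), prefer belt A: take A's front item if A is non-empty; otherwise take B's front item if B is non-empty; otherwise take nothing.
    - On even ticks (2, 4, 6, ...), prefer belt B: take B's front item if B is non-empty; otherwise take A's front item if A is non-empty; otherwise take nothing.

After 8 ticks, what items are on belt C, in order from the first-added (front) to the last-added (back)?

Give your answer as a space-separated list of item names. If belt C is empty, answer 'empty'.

Answer: reel mesh plank rod ingot grate flask oval

Derivation:
Tick 1: prefer A, take reel from A; A=[plank,ingot,flask,mast] B=[mesh,rod,grate,oval,hook,disk] C=[reel]
Tick 2: prefer B, take mesh from B; A=[plank,ingot,flask,mast] B=[rod,grate,oval,hook,disk] C=[reel,mesh]
Tick 3: prefer A, take plank from A; A=[ingot,flask,mast] B=[rod,grate,oval,hook,disk] C=[reel,mesh,plank]
Tick 4: prefer B, take rod from B; A=[ingot,flask,mast] B=[grate,oval,hook,disk] C=[reel,mesh,plank,rod]
Tick 5: prefer A, take ingot from A; A=[flask,mast] B=[grate,oval,hook,disk] C=[reel,mesh,plank,rod,ingot]
Tick 6: prefer B, take grate from B; A=[flask,mast] B=[oval,hook,disk] C=[reel,mesh,plank,rod,ingot,grate]
Tick 7: prefer A, take flask from A; A=[mast] B=[oval,hook,disk] C=[reel,mesh,plank,rod,ingot,grate,flask]
Tick 8: prefer B, take oval from B; A=[mast] B=[hook,disk] C=[reel,mesh,plank,rod,ingot,grate,flask,oval]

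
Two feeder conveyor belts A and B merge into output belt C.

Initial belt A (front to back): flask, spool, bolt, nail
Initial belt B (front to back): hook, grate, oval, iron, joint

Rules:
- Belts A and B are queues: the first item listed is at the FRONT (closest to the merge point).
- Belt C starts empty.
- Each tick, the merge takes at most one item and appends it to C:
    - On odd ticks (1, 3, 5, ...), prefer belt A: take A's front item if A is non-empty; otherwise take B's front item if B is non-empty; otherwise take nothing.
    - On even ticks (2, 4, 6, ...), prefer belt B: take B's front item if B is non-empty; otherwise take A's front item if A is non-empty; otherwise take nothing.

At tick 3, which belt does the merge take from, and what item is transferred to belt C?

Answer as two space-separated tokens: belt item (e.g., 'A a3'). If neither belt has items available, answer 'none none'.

Answer: A spool

Derivation:
Tick 1: prefer A, take flask from A; A=[spool,bolt,nail] B=[hook,grate,oval,iron,joint] C=[flask]
Tick 2: prefer B, take hook from B; A=[spool,bolt,nail] B=[grate,oval,iron,joint] C=[flask,hook]
Tick 3: prefer A, take spool from A; A=[bolt,nail] B=[grate,oval,iron,joint] C=[flask,hook,spool]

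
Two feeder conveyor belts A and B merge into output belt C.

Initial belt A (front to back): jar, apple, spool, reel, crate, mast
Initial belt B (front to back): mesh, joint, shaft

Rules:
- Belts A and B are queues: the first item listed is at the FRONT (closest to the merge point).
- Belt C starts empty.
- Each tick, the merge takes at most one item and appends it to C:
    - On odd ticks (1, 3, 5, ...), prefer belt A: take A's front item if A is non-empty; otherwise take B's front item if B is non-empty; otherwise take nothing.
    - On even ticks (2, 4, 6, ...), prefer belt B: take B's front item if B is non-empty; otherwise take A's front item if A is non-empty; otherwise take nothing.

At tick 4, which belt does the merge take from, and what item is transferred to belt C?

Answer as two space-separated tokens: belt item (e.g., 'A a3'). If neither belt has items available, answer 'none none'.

Tick 1: prefer A, take jar from A; A=[apple,spool,reel,crate,mast] B=[mesh,joint,shaft] C=[jar]
Tick 2: prefer B, take mesh from B; A=[apple,spool,reel,crate,mast] B=[joint,shaft] C=[jar,mesh]
Tick 3: prefer A, take apple from A; A=[spool,reel,crate,mast] B=[joint,shaft] C=[jar,mesh,apple]
Tick 4: prefer B, take joint from B; A=[spool,reel,crate,mast] B=[shaft] C=[jar,mesh,apple,joint]

Answer: B joint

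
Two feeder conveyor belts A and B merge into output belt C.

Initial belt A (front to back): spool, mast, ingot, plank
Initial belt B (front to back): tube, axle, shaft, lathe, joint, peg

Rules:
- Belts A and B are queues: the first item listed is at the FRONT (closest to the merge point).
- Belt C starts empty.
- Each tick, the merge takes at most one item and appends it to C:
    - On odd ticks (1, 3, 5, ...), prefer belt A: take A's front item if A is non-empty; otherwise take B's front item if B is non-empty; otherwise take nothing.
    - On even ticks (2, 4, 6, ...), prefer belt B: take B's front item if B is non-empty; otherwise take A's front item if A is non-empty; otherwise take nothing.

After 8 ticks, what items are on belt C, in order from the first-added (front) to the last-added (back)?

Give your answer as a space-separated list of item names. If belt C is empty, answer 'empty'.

Tick 1: prefer A, take spool from A; A=[mast,ingot,plank] B=[tube,axle,shaft,lathe,joint,peg] C=[spool]
Tick 2: prefer B, take tube from B; A=[mast,ingot,plank] B=[axle,shaft,lathe,joint,peg] C=[spool,tube]
Tick 3: prefer A, take mast from A; A=[ingot,plank] B=[axle,shaft,lathe,joint,peg] C=[spool,tube,mast]
Tick 4: prefer B, take axle from B; A=[ingot,plank] B=[shaft,lathe,joint,peg] C=[spool,tube,mast,axle]
Tick 5: prefer A, take ingot from A; A=[plank] B=[shaft,lathe,joint,peg] C=[spool,tube,mast,axle,ingot]
Tick 6: prefer B, take shaft from B; A=[plank] B=[lathe,joint,peg] C=[spool,tube,mast,axle,ingot,shaft]
Tick 7: prefer A, take plank from A; A=[-] B=[lathe,joint,peg] C=[spool,tube,mast,axle,ingot,shaft,plank]
Tick 8: prefer B, take lathe from B; A=[-] B=[joint,peg] C=[spool,tube,mast,axle,ingot,shaft,plank,lathe]

Answer: spool tube mast axle ingot shaft plank lathe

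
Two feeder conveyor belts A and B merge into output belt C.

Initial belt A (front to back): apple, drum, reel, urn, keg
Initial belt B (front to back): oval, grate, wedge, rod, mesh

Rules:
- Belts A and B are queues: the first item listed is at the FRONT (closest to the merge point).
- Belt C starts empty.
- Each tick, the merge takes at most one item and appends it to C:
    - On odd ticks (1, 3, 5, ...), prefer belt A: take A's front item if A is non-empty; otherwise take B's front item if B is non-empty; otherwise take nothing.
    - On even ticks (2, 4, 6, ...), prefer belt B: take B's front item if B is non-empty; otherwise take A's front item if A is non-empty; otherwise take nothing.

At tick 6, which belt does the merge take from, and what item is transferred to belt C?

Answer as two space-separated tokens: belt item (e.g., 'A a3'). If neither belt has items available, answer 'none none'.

Answer: B wedge

Derivation:
Tick 1: prefer A, take apple from A; A=[drum,reel,urn,keg] B=[oval,grate,wedge,rod,mesh] C=[apple]
Tick 2: prefer B, take oval from B; A=[drum,reel,urn,keg] B=[grate,wedge,rod,mesh] C=[apple,oval]
Tick 3: prefer A, take drum from A; A=[reel,urn,keg] B=[grate,wedge,rod,mesh] C=[apple,oval,drum]
Tick 4: prefer B, take grate from B; A=[reel,urn,keg] B=[wedge,rod,mesh] C=[apple,oval,drum,grate]
Tick 5: prefer A, take reel from A; A=[urn,keg] B=[wedge,rod,mesh] C=[apple,oval,drum,grate,reel]
Tick 6: prefer B, take wedge from B; A=[urn,keg] B=[rod,mesh] C=[apple,oval,drum,grate,reel,wedge]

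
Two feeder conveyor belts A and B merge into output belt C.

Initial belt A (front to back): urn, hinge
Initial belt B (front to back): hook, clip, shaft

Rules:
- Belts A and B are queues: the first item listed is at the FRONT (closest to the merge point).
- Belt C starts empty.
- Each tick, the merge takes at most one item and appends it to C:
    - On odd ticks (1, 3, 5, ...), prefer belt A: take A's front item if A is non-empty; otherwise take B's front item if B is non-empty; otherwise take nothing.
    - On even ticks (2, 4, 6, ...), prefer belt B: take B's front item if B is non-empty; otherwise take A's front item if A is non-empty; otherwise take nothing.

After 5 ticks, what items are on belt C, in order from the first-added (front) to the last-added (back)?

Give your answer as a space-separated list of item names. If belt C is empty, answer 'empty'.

Tick 1: prefer A, take urn from A; A=[hinge] B=[hook,clip,shaft] C=[urn]
Tick 2: prefer B, take hook from B; A=[hinge] B=[clip,shaft] C=[urn,hook]
Tick 3: prefer A, take hinge from A; A=[-] B=[clip,shaft] C=[urn,hook,hinge]
Tick 4: prefer B, take clip from B; A=[-] B=[shaft] C=[urn,hook,hinge,clip]
Tick 5: prefer A, take shaft from B; A=[-] B=[-] C=[urn,hook,hinge,clip,shaft]

Answer: urn hook hinge clip shaft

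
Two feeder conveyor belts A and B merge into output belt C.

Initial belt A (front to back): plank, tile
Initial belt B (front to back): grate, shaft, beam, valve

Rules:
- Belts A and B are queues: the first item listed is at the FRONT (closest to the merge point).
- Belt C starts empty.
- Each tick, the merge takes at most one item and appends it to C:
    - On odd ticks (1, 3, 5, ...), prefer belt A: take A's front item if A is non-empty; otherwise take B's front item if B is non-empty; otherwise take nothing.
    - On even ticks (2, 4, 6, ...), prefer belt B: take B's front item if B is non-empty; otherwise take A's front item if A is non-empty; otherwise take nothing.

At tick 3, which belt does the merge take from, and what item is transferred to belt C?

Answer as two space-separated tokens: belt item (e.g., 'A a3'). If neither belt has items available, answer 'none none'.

Answer: A tile

Derivation:
Tick 1: prefer A, take plank from A; A=[tile] B=[grate,shaft,beam,valve] C=[plank]
Tick 2: prefer B, take grate from B; A=[tile] B=[shaft,beam,valve] C=[plank,grate]
Tick 3: prefer A, take tile from A; A=[-] B=[shaft,beam,valve] C=[plank,grate,tile]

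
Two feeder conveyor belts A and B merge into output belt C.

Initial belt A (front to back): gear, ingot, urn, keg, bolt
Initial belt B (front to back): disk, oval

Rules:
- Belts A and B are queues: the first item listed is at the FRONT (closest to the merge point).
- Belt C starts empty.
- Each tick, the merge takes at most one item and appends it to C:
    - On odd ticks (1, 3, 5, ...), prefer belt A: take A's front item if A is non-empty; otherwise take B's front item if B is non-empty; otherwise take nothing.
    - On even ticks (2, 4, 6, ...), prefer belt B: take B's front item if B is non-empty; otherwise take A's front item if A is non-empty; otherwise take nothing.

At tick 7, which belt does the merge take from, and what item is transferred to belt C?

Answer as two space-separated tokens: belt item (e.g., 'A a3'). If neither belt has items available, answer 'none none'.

Answer: A bolt

Derivation:
Tick 1: prefer A, take gear from A; A=[ingot,urn,keg,bolt] B=[disk,oval] C=[gear]
Tick 2: prefer B, take disk from B; A=[ingot,urn,keg,bolt] B=[oval] C=[gear,disk]
Tick 3: prefer A, take ingot from A; A=[urn,keg,bolt] B=[oval] C=[gear,disk,ingot]
Tick 4: prefer B, take oval from B; A=[urn,keg,bolt] B=[-] C=[gear,disk,ingot,oval]
Tick 5: prefer A, take urn from A; A=[keg,bolt] B=[-] C=[gear,disk,ingot,oval,urn]
Tick 6: prefer B, take keg from A; A=[bolt] B=[-] C=[gear,disk,ingot,oval,urn,keg]
Tick 7: prefer A, take bolt from A; A=[-] B=[-] C=[gear,disk,ingot,oval,urn,keg,bolt]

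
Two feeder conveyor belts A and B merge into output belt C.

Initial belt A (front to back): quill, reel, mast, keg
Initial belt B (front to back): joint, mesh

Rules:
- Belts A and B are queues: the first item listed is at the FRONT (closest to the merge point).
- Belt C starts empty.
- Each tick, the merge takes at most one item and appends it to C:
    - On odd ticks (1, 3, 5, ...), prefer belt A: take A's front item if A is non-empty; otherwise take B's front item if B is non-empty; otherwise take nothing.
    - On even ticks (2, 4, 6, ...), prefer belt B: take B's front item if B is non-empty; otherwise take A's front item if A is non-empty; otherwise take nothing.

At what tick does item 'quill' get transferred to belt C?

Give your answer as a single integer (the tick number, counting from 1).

Tick 1: prefer A, take quill from A; A=[reel,mast,keg] B=[joint,mesh] C=[quill]

Answer: 1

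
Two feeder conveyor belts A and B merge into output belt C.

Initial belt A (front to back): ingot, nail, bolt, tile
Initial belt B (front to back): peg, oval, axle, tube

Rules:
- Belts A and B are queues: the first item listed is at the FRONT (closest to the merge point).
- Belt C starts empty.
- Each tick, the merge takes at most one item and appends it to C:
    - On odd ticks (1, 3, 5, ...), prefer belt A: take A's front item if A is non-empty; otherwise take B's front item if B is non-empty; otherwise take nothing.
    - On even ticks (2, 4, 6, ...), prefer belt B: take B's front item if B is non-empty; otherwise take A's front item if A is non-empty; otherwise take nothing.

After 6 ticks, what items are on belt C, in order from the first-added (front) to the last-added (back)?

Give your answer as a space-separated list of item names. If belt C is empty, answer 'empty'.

Tick 1: prefer A, take ingot from A; A=[nail,bolt,tile] B=[peg,oval,axle,tube] C=[ingot]
Tick 2: prefer B, take peg from B; A=[nail,bolt,tile] B=[oval,axle,tube] C=[ingot,peg]
Tick 3: prefer A, take nail from A; A=[bolt,tile] B=[oval,axle,tube] C=[ingot,peg,nail]
Tick 4: prefer B, take oval from B; A=[bolt,tile] B=[axle,tube] C=[ingot,peg,nail,oval]
Tick 5: prefer A, take bolt from A; A=[tile] B=[axle,tube] C=[ingot,peg,nail,oval,bolt]
Tick 6: prefer B, take axle from B; A=[tile] B=[tube] C=[ingot,peg,nail,oval,bolt,axle]

Answer: ingot peg nail oval bolt axle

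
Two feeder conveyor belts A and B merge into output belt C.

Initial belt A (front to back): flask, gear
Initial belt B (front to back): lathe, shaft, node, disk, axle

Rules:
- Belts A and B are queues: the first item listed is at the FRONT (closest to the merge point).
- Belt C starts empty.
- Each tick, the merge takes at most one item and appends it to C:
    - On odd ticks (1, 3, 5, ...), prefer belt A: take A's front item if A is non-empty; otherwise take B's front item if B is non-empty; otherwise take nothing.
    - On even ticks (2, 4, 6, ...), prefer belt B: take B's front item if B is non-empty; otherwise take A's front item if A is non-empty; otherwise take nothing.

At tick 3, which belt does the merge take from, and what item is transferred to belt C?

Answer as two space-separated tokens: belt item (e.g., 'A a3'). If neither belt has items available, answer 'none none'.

Tick 1: prefer A, take flask from A; A=[gear] B=[lathe,shaft,node,disk,axle] C=[flask]
Tick 2: prefer B, take lathe from B; A=[gear] B=[shaft,node,disk,axle] C=[flask,lathe]
Tick 3: prefer A, take gear from A; A=[-] B=[shaft,node,disk,axle] C=[flask,lathe,gear]

Answer: A gear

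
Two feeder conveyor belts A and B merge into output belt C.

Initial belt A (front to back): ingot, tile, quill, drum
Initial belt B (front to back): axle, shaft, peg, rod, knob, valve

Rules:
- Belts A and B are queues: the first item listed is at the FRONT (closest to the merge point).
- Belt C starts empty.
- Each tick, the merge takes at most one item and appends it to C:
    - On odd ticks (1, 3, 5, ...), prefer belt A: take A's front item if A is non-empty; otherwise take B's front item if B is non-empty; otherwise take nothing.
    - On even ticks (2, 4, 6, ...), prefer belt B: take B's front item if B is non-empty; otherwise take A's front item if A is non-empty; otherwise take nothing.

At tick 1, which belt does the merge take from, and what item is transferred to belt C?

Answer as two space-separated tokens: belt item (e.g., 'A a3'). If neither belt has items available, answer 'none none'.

Answer: A ingot

Derivation:
Tick 1: prefer A, take ingot from A; A=[tile,quill,drum] B=[axle,shaft,peg,rod,knob,valve] C=[ingot]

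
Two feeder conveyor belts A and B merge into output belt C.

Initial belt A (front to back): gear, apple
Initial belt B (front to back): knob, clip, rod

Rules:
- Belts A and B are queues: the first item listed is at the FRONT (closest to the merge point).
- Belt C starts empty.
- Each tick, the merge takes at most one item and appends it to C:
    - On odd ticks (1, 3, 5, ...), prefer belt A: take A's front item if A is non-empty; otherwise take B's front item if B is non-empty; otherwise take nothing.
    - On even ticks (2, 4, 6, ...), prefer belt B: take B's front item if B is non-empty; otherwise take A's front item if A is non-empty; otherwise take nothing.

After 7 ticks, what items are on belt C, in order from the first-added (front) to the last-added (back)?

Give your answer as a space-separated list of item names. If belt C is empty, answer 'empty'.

Tick 1: prefer A, take gear from A; A=[apple] B=[knob,clip,rod] C=[gear]
Tick 2: prefer B, take knob from B; A=[apple] B=[clip,rod] C=[gear,knob]
Tick 3: prefer A, take apple from A; A=[-] B=[clip,rod] C=[gear,knob,apple]
Tick 4: prefer B, take clip from B; A=[-] B=[rod] C=[gear,knob,apple,clip]
Tick 5: prefer A, take rod from B; A=[-] B=[-] C=[gear,knob,apple,clip,rod]
Tick 6: prefer B, both empty, nothing taken; A=[-] B=[-] C=[gear,knob,apple,clip,rod]
Tick 7: prefer A, both empty, nothing taken; A=[-] B=[-] C=[gear,knob,apple,clip,rod]

Answer: gear knob apple clip rod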